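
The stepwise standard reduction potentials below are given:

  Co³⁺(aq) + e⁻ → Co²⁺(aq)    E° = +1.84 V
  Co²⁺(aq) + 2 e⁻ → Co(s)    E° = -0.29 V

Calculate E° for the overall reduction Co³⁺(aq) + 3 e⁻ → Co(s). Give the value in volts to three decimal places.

+0.420 V

Since ΔG° = −nFE° is additive over sequential reductions, n₃E°₃ = n₁E°₁ + n₂E°₂.
E°₃ = (1×+1.84 + 2×-0.29) / 3 = (+1.260) / 3 = +0.420 V.
E° values themselves are not directly additive — weighting by electron count is essential.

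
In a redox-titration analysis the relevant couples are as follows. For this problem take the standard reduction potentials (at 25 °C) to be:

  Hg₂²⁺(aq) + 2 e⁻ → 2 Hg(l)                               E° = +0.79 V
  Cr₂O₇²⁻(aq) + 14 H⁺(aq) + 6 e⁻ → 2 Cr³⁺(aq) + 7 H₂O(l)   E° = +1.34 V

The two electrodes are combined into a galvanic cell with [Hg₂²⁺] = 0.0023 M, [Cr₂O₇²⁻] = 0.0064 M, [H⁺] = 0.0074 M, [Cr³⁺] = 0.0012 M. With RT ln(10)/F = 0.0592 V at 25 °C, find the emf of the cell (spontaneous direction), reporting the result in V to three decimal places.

Cr₂O₇²⁻/Cr³⁺ is the cathode (higher E°), Hg₂²⁺/Hg the anode: E°cell = +1.34 − (+0.79) = +0.55 V, n = 6.
Overall: Cr₂O₇²⁻(aq) + 14 H⁺(aq) + 6 Hg(l) → 2 Cr³⁺(aq) + 7 H₂O(l) + 3 Hg₂²⁺(aq)
Q = [Cr³⁺]^2·[Hg₂²⁺]^3 / ([Cr₂O₇²⁻]·[H⁺]^14); log Q = 18.268.
E = E° − (0.0592/n) log Q = +0.55 − (0.0592/6)(18.268) = +0.370 V.

+0.370 V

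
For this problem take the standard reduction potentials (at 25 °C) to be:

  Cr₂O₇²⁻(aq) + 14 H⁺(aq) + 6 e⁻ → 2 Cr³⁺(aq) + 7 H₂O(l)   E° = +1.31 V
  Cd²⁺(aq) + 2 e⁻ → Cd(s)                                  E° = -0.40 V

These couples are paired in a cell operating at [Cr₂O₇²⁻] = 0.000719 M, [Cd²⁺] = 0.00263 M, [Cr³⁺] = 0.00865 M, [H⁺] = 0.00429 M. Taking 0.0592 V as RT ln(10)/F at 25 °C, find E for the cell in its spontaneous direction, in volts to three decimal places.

+1.469 V

Cr₂O₇²⁻/Cr³⁺ is the cathode (higher E°), Cd²⁺/Cd the anode: E°cell = +1.31 − (-0.40) = +1.71 V, n = 6.
Overall: Cr₂O₇²⁻(aq) + 14 H⁺(aq) + 3 Cd(s) → 2 Cr³⁺(aq) + 7 H₂O(l) + 3 Cd²⁺(aq)
Q = [Cr³⁺]^2·[Cd²⁺]^3 / ([Cr₂O₇²⁻]·[H⁺]^14); log Q = 24.423.
E = E° − (0.0592/n) log Q = +1.71 − (0.0592/6)(24.423) = +1.469 V.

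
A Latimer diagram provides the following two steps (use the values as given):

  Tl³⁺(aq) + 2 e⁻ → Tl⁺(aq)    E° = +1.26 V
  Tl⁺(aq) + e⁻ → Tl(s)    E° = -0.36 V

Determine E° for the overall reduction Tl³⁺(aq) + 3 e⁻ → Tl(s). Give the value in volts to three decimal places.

+0.720 V

Adding the free-energy changes (−nFE°) of the two steps gives −n₃FE°₃ = −n₁FE°₁ − n₂FE°₂.
E°₃ = (2×+1.26 + 1×-0.36) / 3 = (+2.160) / 3 = +0.720 V.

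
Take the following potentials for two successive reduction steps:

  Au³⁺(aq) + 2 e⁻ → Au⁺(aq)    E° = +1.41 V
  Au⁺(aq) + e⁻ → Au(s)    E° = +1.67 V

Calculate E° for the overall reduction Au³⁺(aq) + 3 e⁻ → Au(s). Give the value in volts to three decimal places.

Since ΔG° = −nFE° is additive over sequential reductions, n₃E°₃ = n₁E°₁ + n₂E°₂.
E°₃ = (2×+1.41 + 1×+1.67) / 3 = (+4.490) / 3 = +1.497 V.
Simply averaging or adding the two E° values would be wrong; the electron-weighted sum is required.

+1.497 V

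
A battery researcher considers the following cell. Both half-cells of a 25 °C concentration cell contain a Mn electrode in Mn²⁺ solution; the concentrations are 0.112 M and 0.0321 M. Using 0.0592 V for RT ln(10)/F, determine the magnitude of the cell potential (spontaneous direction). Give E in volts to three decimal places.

For a concentration cell E°cell = 0. The 0.112 M side is the cathode (reduction is favoured where [Mn²⁺] is higher).
With n = 2, E = −(0.0592/2) log([Mn²⁺]ₐₙ/[Mn²⁺]꜀ₐₜ) = −(0.0592/2) log(0.0321/0.112) = −(0.0592/2)(-0.543) = +0.016 V.

+0.016 V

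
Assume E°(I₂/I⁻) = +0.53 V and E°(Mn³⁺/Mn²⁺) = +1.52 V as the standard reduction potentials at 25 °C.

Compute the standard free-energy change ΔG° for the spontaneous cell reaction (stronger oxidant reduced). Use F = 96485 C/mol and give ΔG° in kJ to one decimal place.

Mn³⁺/Mn²⁺ (E° = +1.52 V) is the cathode; I₂/I⁻ (E° = +0.53 V) is the anode, so E°cell = +0.99 V.
Balancing electrons gives n = 2 (lcm of 1 and 2).
ΔG° = −nFE° = −(2)(96485)(+0.99) = -191,040 J = -191.0 kJ.

-191.0 kJ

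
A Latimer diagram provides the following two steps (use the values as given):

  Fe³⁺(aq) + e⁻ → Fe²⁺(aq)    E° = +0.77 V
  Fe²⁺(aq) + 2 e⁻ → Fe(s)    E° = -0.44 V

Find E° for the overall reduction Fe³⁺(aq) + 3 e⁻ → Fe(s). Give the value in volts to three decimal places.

-0.037 V

Adding the free-energy changes (−nFE°) of the two steps gives −n₃FE°₃ = −n₁FE°₁ − n₂FE°₂.
E°₃ = (1×+0.77 + 2×-0.44) / 3 = (-0.110) / 3 = -0.037 V.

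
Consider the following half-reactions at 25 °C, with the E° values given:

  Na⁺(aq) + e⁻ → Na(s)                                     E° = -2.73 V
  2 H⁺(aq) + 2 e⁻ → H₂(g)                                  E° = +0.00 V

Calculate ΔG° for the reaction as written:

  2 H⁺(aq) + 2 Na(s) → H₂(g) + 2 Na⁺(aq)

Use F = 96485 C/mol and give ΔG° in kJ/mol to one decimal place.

As written, H⁺/H₂ is reduced (cathode) and Na⁺/Na is oxidised (anode), so E°cell = (+0.00) − (-2.73) = +2.73 V.
Balancing electrons gives n = 2.
ΔG° = −nFE° = −(2)(96485)(+2.73) = -526,808 J = -526.8 kJ/mol.

-526.8 kJ/mol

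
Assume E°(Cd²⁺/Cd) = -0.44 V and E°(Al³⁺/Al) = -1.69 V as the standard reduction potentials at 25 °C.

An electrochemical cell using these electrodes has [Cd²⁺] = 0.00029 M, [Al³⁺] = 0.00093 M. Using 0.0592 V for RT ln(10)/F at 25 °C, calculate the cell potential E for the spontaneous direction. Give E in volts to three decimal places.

+1.205 V

Cd²⁺/Cd is the cathode (higher E°), Al³⁺/Al the anode: E°cell = -0.44 − (-1.69) = +1.25 V, n = 6.
Overall: 3 Cd²⁺(aq) + 2 Al(s) → 3 Cd(s) + 2 Al³⁺(aq)
Q = [Al³⁺]^2 / ([Cd²⁺]^3); log Q = 4.550.
E = E° − (0.0592/n) log Q = +1.25 − (0.0592/6)(4.550) = +1.205 V.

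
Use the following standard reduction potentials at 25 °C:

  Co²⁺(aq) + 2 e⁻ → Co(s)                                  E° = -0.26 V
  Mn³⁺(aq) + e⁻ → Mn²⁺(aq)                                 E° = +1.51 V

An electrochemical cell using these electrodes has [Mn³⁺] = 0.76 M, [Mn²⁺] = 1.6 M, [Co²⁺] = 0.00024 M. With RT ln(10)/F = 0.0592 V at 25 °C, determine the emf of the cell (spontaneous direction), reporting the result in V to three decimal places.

Mn³⁺/Mn²⁺ is the cathode (higher E°), Co²⁺/Co the anode: E°cell = +1.51 − (-0.26) = +1.77 V, n = 2.
Overall: 2 Mn³⁺(aq) + Co(s) → 2 Mn²⁺(aq) + Co²⁺(aq)
Q = [Mn²⁺]^2·[Co²⁺] / ([Mn³⁺]^2); log Q = -2.973.
E = E° − (0.0592/n) log Q = +1.77 − (0.0592/2)(-2.973) = +1.858 V.

+1.858 V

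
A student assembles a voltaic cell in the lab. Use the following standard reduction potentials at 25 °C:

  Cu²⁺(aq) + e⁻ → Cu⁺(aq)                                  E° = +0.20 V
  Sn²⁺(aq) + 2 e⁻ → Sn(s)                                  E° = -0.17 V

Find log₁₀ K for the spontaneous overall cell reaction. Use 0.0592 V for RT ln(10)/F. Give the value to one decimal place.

Cathode: Cu²⁺/Cu⁺; anode: Sn²⁺/Sn. E°cell = +0.37 V, n = 2.
log K = nE°cell / 0.0592 = (2)(+0.37) / 0.0592 = 12.5.

12.5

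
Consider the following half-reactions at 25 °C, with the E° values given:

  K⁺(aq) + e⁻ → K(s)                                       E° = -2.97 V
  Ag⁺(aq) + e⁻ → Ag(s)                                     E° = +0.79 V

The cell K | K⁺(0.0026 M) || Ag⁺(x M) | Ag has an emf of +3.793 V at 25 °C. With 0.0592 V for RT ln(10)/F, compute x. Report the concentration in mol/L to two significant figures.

Ag⁺/Ag is the cathode, K⁺/K the anode: E°cell = +3.76 V, n = 1.
Overall reaction: Ag⁺(aq) + K(s) → Ag(s) + K⁺(aq); Q = [K⁺]^1/[Ag⁺]^1.
From E = E° − (0.0592/n) log Q: log Q = (E° − E)·n/0.0592 = (+3.76 − (+3.793))·1/0.0592 = -0.5574.
So 1·log[Ag⁺] = 1·log(0.0026) − log Q = -2.5850 − (-0.5574) = -2.0276; [Ag⁺] = 10^(-2.0276) ≈ 0.0094 M.

0.0094 M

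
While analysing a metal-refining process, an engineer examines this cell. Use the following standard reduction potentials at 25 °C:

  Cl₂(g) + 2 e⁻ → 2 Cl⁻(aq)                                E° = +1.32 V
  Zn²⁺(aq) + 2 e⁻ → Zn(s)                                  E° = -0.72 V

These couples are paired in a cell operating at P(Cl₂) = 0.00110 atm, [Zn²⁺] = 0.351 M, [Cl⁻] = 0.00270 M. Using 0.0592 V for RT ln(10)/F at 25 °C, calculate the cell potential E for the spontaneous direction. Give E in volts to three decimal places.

Cl₂/Cl⁻ is the cathode (higher E°), Zn²⁺/Zn the anode: E°cell = +1.32 − (-0.72) = +2.04 V, n = 2.
Overall: Cl₂(g) + Zn(s) → 2 Cl⁻(aq) + Zn²⁺(aq)
Q = [Cl⁻]^2·[Zn²⁺] / (P(Cl₂)); log Q = -2.633.
E = E° − (0.0592/n) log Q = +2.04 − (0.0592/2)(-2.633) = +2.118 V.

+2.118 V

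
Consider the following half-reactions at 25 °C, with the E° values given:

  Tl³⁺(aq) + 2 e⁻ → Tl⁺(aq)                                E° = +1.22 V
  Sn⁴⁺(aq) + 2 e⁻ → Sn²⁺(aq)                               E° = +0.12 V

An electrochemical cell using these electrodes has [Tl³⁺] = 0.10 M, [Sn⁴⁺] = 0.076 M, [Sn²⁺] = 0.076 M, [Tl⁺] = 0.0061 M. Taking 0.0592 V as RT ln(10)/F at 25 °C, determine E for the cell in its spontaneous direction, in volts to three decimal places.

Tl³⁺/Tl⁺ is the cathode (higher E°), Sn⁴⁺/Sn²⁺ the anode: E°cell = +1.22 − (+0.12) = +1.10 V, n = 2.
Overall: Tl³⁺(aq) + Sn²⁺(aq) → Tl⁺(aq) + Sn⁴⁺(aq)
Q = [Tl⁺]·[Sn⁴⁺] / ([Tl³⁺]·[Sn²⁺]); log Q = -1.215.
E = E° − (0.0592/n) log Q = +1.10 − (0.0592/2)(-1.215) = +1.136 V.

+1.136 V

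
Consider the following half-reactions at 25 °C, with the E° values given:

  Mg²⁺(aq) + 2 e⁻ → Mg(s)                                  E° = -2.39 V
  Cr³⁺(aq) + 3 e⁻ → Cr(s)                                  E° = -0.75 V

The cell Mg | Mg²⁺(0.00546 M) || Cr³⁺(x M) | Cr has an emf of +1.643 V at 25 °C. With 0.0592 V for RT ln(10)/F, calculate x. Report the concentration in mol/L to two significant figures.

0.00057 M

Cr³⁺/Cr is the cathode, Mg²⁺/Mg the anode: E°cell = +1.64 V, n = 6.
Overall reaction: 2 Cr³⁺(aq) + 3 Mg(s) → 2 Cr(s) + 3 Mg²⁺(aq); Q = [Mg²⁺]^3/[Cr³⁺]^2.
From E = E° − (0.0592/n) log Q: log Q = (E° − E)·n/0.0592 = (+1.64 − (+1.643))·6/0.0592 = -0.3041.
So 2·log[Cr³⁺] = 3·log(0.00546) − log Q = -6.7884 − (-0.3041) = -6.4843; log[Cr³⁺] = -6.4843 / 2 = -3.2422; [Cr³⁺] = 10^(-3.2422) ≈ 0.00057 M.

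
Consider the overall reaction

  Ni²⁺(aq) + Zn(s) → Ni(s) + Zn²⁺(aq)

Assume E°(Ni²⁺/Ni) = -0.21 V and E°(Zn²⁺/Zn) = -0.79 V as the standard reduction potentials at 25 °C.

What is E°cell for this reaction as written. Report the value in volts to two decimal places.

+0.58 V

The Ni²⁺/Ni couple has the higher reduction potential, so it is the cathode; Zn²⁺/Zn is oxidised at the anode.
E°cell = E°(cathode) − E°(anode) = (-0.21) − (-0.79) = +0.58 V.
Since E°cell > 0, the reaction is spontaneous under standard conditions.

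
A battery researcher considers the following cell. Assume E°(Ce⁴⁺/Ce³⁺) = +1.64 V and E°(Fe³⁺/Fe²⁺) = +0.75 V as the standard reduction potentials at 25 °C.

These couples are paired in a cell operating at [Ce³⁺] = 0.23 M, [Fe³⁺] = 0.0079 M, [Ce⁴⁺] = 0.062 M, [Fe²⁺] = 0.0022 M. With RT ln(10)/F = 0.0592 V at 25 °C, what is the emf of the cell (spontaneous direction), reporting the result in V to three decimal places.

+0.823 V

Ce⁴⁺/Ce³⁺ is the cathode (higher E°), Fe³⁺/Fe²⁺ the anode: E°cell = +1.64 − (+0.75) = +0.89 V, n = 1.
Overall: Ce⁴⁺(aq) + Fe²⁺(aq) → Ce³⁺(aq) + Fe³⁺(aq)
Q = [Ce³⁺]·[Fe³⁺] / ([Ce⁴⁺]·[Fe²⁺]); log Q = 1.125.
E = E° − (0.0592/n) log Q = +0.89 − (0.0592/1)(1.125) = +0.823 V.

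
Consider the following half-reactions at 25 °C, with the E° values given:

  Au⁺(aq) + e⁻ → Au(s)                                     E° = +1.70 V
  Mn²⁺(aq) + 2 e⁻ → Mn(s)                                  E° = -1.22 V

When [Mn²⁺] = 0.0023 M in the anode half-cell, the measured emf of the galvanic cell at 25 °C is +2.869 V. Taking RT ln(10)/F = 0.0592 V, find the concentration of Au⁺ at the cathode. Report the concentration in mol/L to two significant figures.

Au⁺/Au is the cathode, Mn²⁺/Mn the anode: E°cell = +2.92 V, n = 2.
Overall reaction: 2 Au⁺(aq) + Mn(s) → 2 Au(s) + Mn²⁺(aq); Q = [Mn²⁺]^1/[Au⁺]^2.
From E = E° − (0.0592/n) log Q: log Q = (E° − E)·n/0.0592 = (+2.92 − (+2.869))·2/0.0592 = 1.7230.
So 2·log[Au⁺] = 1·log(0.0023) − log Q = -2.6383 − (1.7230) = -4.3613; log[Au⁺] = -4.3613 / 2 = -2.1806; [Au⁺] = 10^(-2.1806) ≈ 0.0066 M.

0.0066 M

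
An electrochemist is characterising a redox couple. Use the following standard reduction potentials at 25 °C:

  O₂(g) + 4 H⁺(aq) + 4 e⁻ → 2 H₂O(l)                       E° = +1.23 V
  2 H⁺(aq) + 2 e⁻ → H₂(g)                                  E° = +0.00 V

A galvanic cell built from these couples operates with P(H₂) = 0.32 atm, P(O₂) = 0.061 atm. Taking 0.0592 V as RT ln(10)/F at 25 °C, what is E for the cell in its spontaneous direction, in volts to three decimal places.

O₂/H₂O is the cathode (higher E°), H⁺/H₂ the anode: E°cell = +1.23 − (+0.00) = +1.23 V, n = 4.
Overall: O₂(g) + 2 H₂(g) → 2 H₂O(l)
Q = 1 / (P(O₂)·P(H₂)^2); log Q = 2.204.
E = E° − (0.0592/n) log Q = +1.23 − (0.0592/4)(2.204) = +1.197 V.

+1.197 V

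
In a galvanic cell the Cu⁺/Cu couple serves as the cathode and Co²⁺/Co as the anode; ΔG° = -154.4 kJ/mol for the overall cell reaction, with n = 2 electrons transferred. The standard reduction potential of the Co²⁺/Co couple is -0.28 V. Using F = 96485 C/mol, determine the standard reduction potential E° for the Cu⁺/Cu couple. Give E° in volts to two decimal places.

E°cell = −ΔG°/(nF) = −(-154.4×10³)/((2)(96485)) = +0.800 V.
Since Cu⁺/Cu is the cathode and Co²⁺/Co the anode, E°cell = E°(Cu⁺/Cu) − E°(Co²⁺/Co).
So E°(Cu⁺/Cu) = E°cell + E°(Co²⁺/Co) = +0.800 + (-0.28) = +0.52 V.

+0.52 V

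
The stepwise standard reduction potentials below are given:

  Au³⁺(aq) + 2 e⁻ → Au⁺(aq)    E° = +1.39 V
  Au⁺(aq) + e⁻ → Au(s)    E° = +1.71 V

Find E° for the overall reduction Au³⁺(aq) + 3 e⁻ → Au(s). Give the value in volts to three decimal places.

Since ΔG° = −nFE° is additive over sequential reductions, n₃E°₃ = n₁E°₁ + n₂E°₂.
E°₃ = (2×+1.39 + 1×+1.71) / 3 = (+4.490) / 3 = +1.497 V.

+1.497 V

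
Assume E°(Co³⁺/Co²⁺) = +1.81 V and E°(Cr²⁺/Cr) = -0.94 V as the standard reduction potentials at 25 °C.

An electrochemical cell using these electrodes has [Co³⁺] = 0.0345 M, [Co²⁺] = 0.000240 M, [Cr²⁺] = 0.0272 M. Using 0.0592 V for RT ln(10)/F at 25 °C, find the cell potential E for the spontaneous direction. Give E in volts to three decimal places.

Co³⁺/Co²⁺ is the cathode (higher E°), Cr²⁺/Cr the anode: E°cell = +1.81 − (-0.94) = +2.75 V, n = 2.
Overall: 2 Co³⁺(aq) + Cr(s) → 2 Co²⁺(aq) + Cr²⁺(aq)
Q = [Co²⁺]^2·[Cr²⁺] / ([Co³⁺]^2); log Q = -5.881.
E = E° − (0.0592/n) log Q = +2.75 − (0.0592/2)(-5.881) = +2.924 V.

+2.924 V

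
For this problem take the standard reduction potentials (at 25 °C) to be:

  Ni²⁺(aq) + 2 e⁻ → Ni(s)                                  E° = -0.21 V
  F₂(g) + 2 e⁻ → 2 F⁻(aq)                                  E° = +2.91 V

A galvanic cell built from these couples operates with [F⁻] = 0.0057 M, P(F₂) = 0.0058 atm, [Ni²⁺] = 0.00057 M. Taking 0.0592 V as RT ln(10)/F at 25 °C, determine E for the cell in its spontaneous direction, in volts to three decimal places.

+3.283 V

F₂/F⁻ is the cathode (higher E°), Ni²⁺/Ni the anode: E°cell = +2.91 − (-0.21) = +3.12 V, n = 2.
Overall: F₂(g) + Ni(s) → 2 F⁻(aq) + Ni²⁺(aq)
Q = [F⁻]^2·[Ni²⁺] / (P(F₂)); log Q = -5.496.
E = E° − (0.0592/n) log Q = +3.12 − (0.0592/2)(-5.496) = +3.283 V.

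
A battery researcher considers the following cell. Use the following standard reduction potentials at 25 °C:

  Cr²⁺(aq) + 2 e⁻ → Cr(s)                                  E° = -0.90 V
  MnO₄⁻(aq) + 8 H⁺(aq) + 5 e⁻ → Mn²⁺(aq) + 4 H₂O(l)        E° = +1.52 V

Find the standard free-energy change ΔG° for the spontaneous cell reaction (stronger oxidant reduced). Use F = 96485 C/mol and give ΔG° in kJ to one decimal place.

MnO₄⁻/Mn²⁺ (E° = +1.52 V) is the cathode; Cr²⁺/Cr (E° = -0.90 V) is the anode, so E°cell = +2.42 V.
Balancing electrons gives n = 10 (lcm of 5 and 2).
ΔG° = −nFE° = −(10)(96485)(+2.42) = -2,334,937 J = -2334.9 kJ.

-2334.9 kJ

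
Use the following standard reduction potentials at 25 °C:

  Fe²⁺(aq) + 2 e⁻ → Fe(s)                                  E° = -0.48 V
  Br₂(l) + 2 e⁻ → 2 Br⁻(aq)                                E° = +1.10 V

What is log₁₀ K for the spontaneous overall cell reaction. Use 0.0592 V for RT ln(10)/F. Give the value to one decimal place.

53.4

Cathode: Br₂/Br⁻; anode: Fe²⁺/Fe. E°cell = +1.58 V, n = 2.
log K = nE°cell / 0.0592 = (2)(+1.58) / 0.0592 = 53.4.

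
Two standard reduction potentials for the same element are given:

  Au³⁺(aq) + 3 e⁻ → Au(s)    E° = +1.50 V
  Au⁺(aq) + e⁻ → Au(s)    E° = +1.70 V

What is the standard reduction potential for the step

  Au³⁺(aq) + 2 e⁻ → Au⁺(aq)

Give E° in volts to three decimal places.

Sequential free energies add, so n₃E°₃ = n₁E°₁ + n₂E°₂.
With n₃ = 3, and the known step contributing 1×(+1.70) V, the unknown satisfies 2·E° = 3×(+1.50) − 1×(+1.70) = +2.800.
E° = +2.800 / 2 = +1.400 V.

+1.400 V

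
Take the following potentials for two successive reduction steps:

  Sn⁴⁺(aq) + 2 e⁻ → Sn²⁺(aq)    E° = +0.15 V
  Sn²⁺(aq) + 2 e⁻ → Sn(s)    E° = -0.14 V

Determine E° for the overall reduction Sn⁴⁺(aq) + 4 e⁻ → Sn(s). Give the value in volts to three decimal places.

Adding the free-energy changes (−nFE°) of the two steps gives −n₃FE°₃ = −n₁FE°₁ − n₂FE°₂.
E°₃ = (2×+0.15 + 2×-0.14) / 4 = (+0.020) / 4 = +0.005 V.

+0.005 V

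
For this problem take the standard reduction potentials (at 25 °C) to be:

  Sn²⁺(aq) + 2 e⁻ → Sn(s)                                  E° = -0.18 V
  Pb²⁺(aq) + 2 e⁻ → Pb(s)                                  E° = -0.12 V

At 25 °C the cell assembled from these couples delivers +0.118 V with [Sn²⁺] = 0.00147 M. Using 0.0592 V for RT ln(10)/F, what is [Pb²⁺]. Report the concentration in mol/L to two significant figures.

Pb²⁺/Pb is the cathode, Sn²⁺/Sn the anode: E°cell = +0.06 V, n = 2.
Overall reaction: Pb²⁺(aq) + Sn(s) → Pb(s) + Sn²⁺(aq); Q = [Sn²⁺]^1/[Pb²⁺]^1.
From E = E° − (0.0592/n) log Q: log Q = (E° − E)·n/0.0592 = (+0.06 − (+0.118))·2/0.0592 = -1.9595.
So 1·log[Pb²⁺] = 1·log(0.00147) − log Q = -2.8327 − (-1.9595) = -0.8732; [Pb²⁺] = 10^(-0.8732) ≈ 0.13 M.

0.13 M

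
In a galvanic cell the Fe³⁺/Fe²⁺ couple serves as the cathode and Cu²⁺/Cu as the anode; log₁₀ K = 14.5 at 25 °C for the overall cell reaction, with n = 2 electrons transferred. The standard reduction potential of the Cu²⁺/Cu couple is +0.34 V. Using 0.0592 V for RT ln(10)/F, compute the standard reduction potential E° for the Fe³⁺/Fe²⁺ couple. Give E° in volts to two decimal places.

E°cell = (0.0592/n)·log K = (0.0592/2)(14.5) = +0.429 V.
Since Fe³⁺/Fe²⁺ is the cathode and Cu²⁺/Cu the anode, E°cell = E°(Fe³⁺/Fe²⁺) − E°(Cu²⁺/Cu).
So E°(Fe³⁺/Fe²⁺) = E°cell + E°(Cu²⁺/Cu) = +0.429 + (+0.34) = +0.77 V.

+0.77 V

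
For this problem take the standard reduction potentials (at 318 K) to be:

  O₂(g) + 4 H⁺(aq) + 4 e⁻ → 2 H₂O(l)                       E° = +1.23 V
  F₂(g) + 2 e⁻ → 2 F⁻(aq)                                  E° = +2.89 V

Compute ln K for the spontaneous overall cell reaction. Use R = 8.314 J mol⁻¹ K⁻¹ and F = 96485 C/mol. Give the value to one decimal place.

Cathode: F₂/F⁻; anode: O₂/H₂O. E°cell = (+2.89) − (+1.23) = +1.66 V, with n = 4.
ΔG° = −nFE° = −RT ln K, so ln K = nFE°/(RT) = (4)(96485)(+1.66) / ((8.314)(318)) = 242.321.

242.3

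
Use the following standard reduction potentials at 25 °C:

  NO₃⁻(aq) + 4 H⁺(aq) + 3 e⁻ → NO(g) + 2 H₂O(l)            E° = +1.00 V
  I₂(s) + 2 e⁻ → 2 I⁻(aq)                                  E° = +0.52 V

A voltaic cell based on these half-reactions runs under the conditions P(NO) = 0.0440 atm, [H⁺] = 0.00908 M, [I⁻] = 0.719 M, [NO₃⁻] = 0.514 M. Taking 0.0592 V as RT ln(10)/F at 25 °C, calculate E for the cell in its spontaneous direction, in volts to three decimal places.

+0.331 V

NO₃⁻/NO is the cathode (higher E°), I₂/I⁻ the anode: E°cell = +1.00 − (+0.52) = +0.48 V, n = 6.
Overall: 2 NO₃⁻(aq) + 8 H⁺(aq) + 6 I⁻(aq) → 2 NO(g) + 4 H₂O(l) + 3 I₂(s)
Q = P(NO)^2 / ([NO₃⁻]^2·[H⁺]^8·[I⁻]^6); log Q = 15.060.
E = E° − (0.0592/n) log Q = +0.48 − (0.0592/6)(15.060) = +0.331 V.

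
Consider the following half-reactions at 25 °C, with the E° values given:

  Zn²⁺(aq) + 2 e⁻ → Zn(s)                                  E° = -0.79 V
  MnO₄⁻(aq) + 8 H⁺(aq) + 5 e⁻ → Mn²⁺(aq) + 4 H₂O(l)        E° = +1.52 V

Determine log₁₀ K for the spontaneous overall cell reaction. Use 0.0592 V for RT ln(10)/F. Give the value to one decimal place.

390.2

Cathode: MnO₄⁻/Mn²⁺; anode: Zn²⁺/Zn. E°cell = +2.31 V, n = 10.
log K = nE°cell / 0.0592 = (10)(+2.31) / 0.0592 = 390.2.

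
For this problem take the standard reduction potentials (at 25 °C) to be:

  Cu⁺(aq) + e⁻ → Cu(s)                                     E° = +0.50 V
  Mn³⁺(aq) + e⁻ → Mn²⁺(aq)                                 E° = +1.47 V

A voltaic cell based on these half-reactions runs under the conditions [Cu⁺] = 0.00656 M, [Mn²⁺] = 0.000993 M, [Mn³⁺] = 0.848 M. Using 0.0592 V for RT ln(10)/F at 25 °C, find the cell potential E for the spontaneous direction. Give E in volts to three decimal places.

+1.273 V

Mn³⁺/Mn²⁺ is the cathode (higher E°), Cu⁺/Cu the anode: E°cell = +1.47 − (+0.50) = +0.97 V, n = 1.
Overall: Mn³⁺(aq) + Cu(s) → Mn²⁺(aq) + Cu⁺(aq)
Q = [Mn²⁺]·[Cu⁺] / ([Mn³⁺]); log Q = -5.115.
E = E° − (0.0592/n) log Q = +0.97 − (0.0592/1)(-5.115) = +1.273 V.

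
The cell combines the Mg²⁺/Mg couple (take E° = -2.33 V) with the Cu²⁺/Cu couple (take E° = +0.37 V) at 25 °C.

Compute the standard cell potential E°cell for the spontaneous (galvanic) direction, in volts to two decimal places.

The Cu²⁺/Cu couple has the higher reduction potential, so it is the cathode; Mg²⁺/Mg is oxidised at the anode.
E°cell = E°(cathode) − E°(anode) = (+0.37) − (-2.33) = +2.70 V.

+2.70 V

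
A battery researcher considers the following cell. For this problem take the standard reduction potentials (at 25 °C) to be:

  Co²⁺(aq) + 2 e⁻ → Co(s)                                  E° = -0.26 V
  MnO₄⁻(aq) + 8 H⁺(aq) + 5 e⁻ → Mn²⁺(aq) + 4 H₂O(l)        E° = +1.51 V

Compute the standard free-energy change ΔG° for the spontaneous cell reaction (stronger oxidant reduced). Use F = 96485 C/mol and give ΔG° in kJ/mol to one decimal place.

MnO₄⁻/Mn²⁺ (E° = +1.51 V) is the cathode; Co²⁺/Co (E° = -0.26 V) is the anode, so E°cell = +1.77 V.
Balancing electrons gives n = 10 (lcm of 5 and 2).
ΔG° = −nFE° = −(10)(96485)(+1.77) = -1,707,784 J = -1707.8 kJ/mol.

-1707.8 kJ/mol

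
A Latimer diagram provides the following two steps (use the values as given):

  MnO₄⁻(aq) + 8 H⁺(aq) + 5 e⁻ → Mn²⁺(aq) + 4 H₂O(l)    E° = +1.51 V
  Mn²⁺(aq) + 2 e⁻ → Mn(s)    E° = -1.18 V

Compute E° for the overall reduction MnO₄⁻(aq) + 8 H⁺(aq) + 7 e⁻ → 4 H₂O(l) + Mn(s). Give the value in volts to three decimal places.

Standard free energies of sequential steps add: ΔG°₃ = ΔG°₁ + ΔG°₂, so n₃E°₃ = n₁E°₁ + n₂E°₂.
E°₃ = (5×+1.51 + 2×-1.18) / 7 = (+5.190) / 7 = +0.741 V.

+0.741 V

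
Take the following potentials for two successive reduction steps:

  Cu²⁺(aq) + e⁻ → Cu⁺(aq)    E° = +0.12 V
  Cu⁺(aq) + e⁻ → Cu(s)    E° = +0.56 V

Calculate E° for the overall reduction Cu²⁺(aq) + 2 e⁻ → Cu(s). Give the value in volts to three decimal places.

Adding the free-energy changes (−nFE°) of the two steps gives −n₃FE°₃ = −n₁FE°₁ − n₂FE°₂.
E°₃ = (1×+0.12 + 1×+0.56) / 2 = (+0.680) / 2 = +0.340 V.

+0.340 V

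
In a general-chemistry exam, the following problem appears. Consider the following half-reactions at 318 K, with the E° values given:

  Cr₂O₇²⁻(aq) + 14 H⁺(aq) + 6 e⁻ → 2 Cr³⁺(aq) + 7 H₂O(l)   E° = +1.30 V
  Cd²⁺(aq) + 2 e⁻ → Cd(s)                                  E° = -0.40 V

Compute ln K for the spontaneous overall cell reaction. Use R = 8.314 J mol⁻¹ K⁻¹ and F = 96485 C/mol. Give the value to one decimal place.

372.2

Cathode: Cr₂O₇²⁻/Cr³⁺; anode: Cd²⁺/Cd. E°cell = (+1.30) − (-0.40) = +1.70 V, with n = 6.
ΔG° = −nFE° = −RT ln K, so ln K = nFE°/(RT) = (6)(96485)(+1.70) / ((8.314)(318)) = 372.240.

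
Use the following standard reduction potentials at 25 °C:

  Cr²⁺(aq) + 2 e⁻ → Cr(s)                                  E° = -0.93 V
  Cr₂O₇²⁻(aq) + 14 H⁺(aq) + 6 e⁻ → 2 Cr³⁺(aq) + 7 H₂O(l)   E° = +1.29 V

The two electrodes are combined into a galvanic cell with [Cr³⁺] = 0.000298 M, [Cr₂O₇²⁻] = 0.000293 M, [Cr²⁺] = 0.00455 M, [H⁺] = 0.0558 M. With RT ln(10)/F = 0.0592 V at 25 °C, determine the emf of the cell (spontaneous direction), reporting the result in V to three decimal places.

Cr₂O₇²⁻/Cr³⁺ is the cathode (higher E°), Cr²⁺/Cr the anode: E°cell = +1.29 − (-0.93) = +2.22 V, n = 6.
Overall: Cr₂O₇²⁻(aq) + 14 H⁺(aq) + 3 Cr(s) → 2 Cr³⁺(aq) + 7 H₂O(l) + 3 Cr²⁺(aq)
Q = [Cr³⁺]^2·[Cr²⁺]^3 / ([Cr₂O₇²⁻]·[H⁺]^14); log Q = 7.003.
E = E° − (0.0592/n) log Q = +2.22 − (0.0592/6)(7.003) = +2.151 V.

+2.151 V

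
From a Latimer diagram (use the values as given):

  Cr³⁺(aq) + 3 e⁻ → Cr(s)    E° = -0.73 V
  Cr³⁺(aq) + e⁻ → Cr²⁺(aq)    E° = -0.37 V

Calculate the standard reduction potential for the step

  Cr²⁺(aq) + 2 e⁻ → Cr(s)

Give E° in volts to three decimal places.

-0.910 V

Sequential free energies add, so n₃E°₃ = n₁E°₁ + n₂E°₂.
With n₃ = 3, and the known step contributing 1×(-0.37) V, the unknown satisfies 2·E° = 3×(-0.73) − 1×(-0.37) = -1.820.
E° = -1.820 / 2 = -0.910 V.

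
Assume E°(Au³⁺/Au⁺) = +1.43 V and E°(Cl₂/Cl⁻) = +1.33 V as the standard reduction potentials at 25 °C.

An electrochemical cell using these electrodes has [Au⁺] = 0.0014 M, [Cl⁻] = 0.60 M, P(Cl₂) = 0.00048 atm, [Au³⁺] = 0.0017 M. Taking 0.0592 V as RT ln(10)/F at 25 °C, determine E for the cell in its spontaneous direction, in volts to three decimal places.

Au³⁺/Au⁺ is the cathode (higher E°), Cl₂/Cl⁻ the anode: E°cell = +1.43 − (+1.33) = +0.10 V, n = 2.
Overall: Au³⁺(aq) + 2 Cl⁻(aq) → Au⁺(aq) + Cl₂(g)
Q = [Au⁺]·P(Cl₂) / ([Au³⁺]·[Cl⁻]^2); log Q = -2.959.
E = E° − (0.0592/n) log Q = +0.10 − (0.0592/2)(-2.959) = +0.188 V.

+0.188 V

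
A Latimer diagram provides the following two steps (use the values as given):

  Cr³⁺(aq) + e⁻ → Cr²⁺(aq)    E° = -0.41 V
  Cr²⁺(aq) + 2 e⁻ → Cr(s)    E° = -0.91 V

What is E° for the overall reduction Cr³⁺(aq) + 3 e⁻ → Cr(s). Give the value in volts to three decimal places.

-0.743 V

Adding the free-energy changes (−nFE°) of the two steps gives −n₃FE°₃ = −n₁FE°₁ − n₂FE°₂.
E°₃ = (1×-0.41 + 2×-0.91) / 3 = (-2.230) / 3 = -0.743 V.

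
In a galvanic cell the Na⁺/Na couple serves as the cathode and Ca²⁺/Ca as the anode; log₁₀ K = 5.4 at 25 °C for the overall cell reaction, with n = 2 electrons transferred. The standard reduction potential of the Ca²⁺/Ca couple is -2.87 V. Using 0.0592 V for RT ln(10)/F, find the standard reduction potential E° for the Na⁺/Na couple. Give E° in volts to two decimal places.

-2.71 V

E°cell = (0.0592/n)·log K = (0.0592/2)(5.4) = +0.160 V.
Since Na⁺/Na is the cathode and Ca²⁺/Ca the anode, E°cell = E°(Na⁺/Na) − E°(Ca²⁺/Ca).
So E°(Na⁺/Na) = E°cell + E°(Ca²⁺/Ca) = +0.160 + (-2.87) = -2.71 V.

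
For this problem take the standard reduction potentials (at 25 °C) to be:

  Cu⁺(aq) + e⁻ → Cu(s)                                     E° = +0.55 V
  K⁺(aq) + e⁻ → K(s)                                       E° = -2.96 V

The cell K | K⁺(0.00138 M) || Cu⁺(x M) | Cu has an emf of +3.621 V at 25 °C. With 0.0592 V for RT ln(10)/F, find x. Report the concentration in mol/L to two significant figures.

Cu⁺/Cu is the cathode, K⁺/K the anode: E°cell = +3.51 V, n = 1.
Overall reaction: Cu⁺(aq) + K(s) → Cu(s) + K⁺(aq); Q = [K⁺]^1/[Cu⁺]^1.
From E = E° − (0.0592/n) log Q: log Q = (E° − E)·n/0.0592 = (+3.51 − (+3.621))·1/0.0592 = -1.8750.
So 1·log[Cu⁺] = 1·log(0.00138) − log Q = -2.8601 − (-1.8750) = -0.9851; [Cu⁺] = 10^(-0.9851) ≈ 0.10 M.

0.10 M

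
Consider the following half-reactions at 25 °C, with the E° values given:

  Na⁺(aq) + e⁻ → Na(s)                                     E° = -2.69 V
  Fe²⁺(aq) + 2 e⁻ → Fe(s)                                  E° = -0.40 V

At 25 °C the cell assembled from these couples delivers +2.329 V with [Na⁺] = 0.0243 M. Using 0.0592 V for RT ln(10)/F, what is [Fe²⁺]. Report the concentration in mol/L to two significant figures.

0.012 M

Fe²⁺/Fe is the cathode, Na⁺/Na the anode: E°cell = +2.29 V, n = 2.
Overall reaction: Fe²⁺(aq) + 2 Na(s) → Fe(s) + 2 Na⁺(aq); Q = [Na⁺]^2/[Fe²⁺]^1.
From E = E° − (0.0592/n) log Q: log Q = (E° − E)·n/0.0592 = (+2.29 − (+2.329))·2/0.0592 = -1.3176.
So 1·log[Fe²⁺] = 2·log(0.0243) − log Q = -3.2288 − (-1.3176) = -1.9112; [Fe²⁺] = 10^(-1.9112) ≈ 0.012 M.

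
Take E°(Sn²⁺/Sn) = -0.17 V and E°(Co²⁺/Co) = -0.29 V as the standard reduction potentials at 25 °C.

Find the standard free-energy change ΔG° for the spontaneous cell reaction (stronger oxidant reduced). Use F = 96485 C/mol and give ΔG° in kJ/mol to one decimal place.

-23.2 kJ/mol

Sn²⁺/Sn (E° = -0.17 V) is the cathode; Co²⁺/Co (E° = -0.29 V) is the anode, so E°cell = +0.12 V.
Balancing electrons gives n = 2 (lcm of 2 and 2).
ΔG° = −nFE° = −(2)(96485)(+0.12) = -23,156 J = -23.2 kJ/mol.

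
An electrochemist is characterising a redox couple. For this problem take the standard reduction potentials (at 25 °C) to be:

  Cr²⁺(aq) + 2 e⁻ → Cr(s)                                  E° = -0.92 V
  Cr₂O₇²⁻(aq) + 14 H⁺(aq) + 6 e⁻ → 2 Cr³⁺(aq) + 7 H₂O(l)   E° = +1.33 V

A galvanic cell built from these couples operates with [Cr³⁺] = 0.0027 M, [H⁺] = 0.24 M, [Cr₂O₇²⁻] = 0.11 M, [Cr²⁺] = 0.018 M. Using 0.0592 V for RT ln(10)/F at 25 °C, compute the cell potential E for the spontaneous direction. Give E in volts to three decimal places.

+2.257 V

Cr₂O₇²⁻/Cr³⁺ is the cathode (higher E°), Cr²⁺/Cr the anode: E°cell = +1.33 − (-0.92) = +2.25 V, n = 6.
Overall: Cr₂O₇²⁻(aq) + 14 H⁺(aq) + 3 Cr(s) → 2 Cr³⁺(aq) + 7 H₂O(l) + 3 Cr²⁺(aq)
Q = [Cr³⁺]^2·[Cr²⁺]^3 / ([Cr₂O₇²⁻]·[H⁺]^14); log Q = -0.736.
E = E° − (0.0592/n) log Q = +2.25 − (0.0592/6)(-0.736) = +2.257 V.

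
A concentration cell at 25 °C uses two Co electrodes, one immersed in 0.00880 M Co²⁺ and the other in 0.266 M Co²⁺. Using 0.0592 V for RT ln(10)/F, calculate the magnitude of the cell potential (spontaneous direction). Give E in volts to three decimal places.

+0.044 V

For a concentration cell E°cell = 0. The 0.266 M side is the cathode (reduction is favoured where [Co²⁺] is higher).
With n = 2, E = −(0.0592/2) log([Co²⁺]ₐₙ/[Co²⁺]꜀ₐₜ) = −(0.0592/2) log(0.0088/0.266) = −(0.0592/2)(-1.480) = +0.044 V.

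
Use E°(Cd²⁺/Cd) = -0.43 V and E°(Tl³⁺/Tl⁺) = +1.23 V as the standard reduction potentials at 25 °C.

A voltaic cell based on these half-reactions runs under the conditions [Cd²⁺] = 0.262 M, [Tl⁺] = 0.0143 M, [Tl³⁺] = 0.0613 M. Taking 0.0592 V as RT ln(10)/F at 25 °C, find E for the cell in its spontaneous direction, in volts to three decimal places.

Tl³⁺/Tl⁺ is the cathode (higher E°), Cd²⁺/Cd the anode: E°cell = +1.23 − (-0.43) = +1.66 V, n = 2.
Overall: Tl³⁺(aq) + Cd(s) → Tl⁺(aq) + Cd²⁺(aq)
Q = [Tl⁺]·[Cd²⁺] / ([Tl³⁺]); log Q = -1.214.
E = E° − (0.0592/n) log Q = +1.66 − (0.0592/2)(-1.214) = +1.696 V.

+1.696 V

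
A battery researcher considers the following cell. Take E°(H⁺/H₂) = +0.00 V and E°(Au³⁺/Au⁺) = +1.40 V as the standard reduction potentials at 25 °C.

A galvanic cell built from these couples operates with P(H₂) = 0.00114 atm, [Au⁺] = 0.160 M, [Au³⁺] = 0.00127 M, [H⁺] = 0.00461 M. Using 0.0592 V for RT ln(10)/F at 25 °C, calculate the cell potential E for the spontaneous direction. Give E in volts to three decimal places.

Au³⁺/Au⁺ is the cathode (higher E°), H⁺/H₂ the anode: E°cell = +1.40 − (+0.00) = +1.40 V, n = 2.
Overall: Au³⁺(aq) + H₂(g) → Au⁺(aq) + 2 H⁺(aq)
Q = [Au⁺]·[H⁺]^2 / ([Au³⁺]·P(H₂)); log Q = 0.371.
E = E° − (0.0592/n) log Q = +1.40 − (0.0592/2)(0.371) = +1.389 V.

+1.389 V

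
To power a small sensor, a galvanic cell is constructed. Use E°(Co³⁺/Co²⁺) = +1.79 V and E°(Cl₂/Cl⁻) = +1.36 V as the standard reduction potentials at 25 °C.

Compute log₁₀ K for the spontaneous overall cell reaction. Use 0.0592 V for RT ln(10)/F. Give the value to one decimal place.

14.5

Cathode: Co³⁺/Co²⁺; anode: Cl₂/Cl⁻. E°cell = +0.43 V, n = 2.
log K = nE°cell / 0.0592 = (2)(+0.43) / 0.0592 = 14.5.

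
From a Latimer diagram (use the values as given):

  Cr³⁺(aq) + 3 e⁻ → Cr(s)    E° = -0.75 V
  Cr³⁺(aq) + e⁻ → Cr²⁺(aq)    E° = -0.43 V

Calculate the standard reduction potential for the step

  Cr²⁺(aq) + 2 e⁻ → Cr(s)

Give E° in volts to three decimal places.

Sequential free energies add, so n₃E°₃ = n₁E°₁ + n₂E°₂.
With n₃ = 3, and the known step contributing 1×(-0.43) V, the unknown satisfies 2·E° = 3×(-0.75) − 1×(-0.43) = -1.820.
E° = -1.820 / 2 = -0.910 V.

-0.910 V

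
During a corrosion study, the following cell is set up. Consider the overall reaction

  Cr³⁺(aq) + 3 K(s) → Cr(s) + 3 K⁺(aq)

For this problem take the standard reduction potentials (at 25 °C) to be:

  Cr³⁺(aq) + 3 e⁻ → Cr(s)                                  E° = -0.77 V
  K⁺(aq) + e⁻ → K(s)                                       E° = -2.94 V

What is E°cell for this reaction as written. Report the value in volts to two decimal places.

+2.17 V

The Cr³⁺/Cr couple has the higher reduction potential, so it is the cathode; K⁺/K is oxidised at the anode.
E°cell = E°(cathode) − E°(anode) = (-0.77) − (-2.94) = +2.17 V.
Since E°cell > 0, the reaction is spontaneous under standard conditions.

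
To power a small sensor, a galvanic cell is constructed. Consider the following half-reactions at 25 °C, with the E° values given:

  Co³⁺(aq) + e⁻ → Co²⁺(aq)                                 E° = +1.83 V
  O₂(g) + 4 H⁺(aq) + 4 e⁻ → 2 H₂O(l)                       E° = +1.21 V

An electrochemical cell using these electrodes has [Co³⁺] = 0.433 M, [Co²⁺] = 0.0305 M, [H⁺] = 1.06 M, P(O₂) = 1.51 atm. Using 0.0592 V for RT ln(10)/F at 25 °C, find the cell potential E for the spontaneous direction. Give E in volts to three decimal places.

Co³⁺/Co²⁺ is the cathode (higher E°), O₂/H₂O the anode: E°cell = +1.83 − (+1.21) = +0.62 V, n = 4.
Overall: 4 Co³⁺(aq) + 2 H₂O(l) → 4 Co²⁺(aq) + O₂(g) + 4 H⁺(aq)
Q = [Co²⁺]^4·P(O₂)·[H⁺]^4 / ([Co³⁺]^4); log Q = -4.329.
E = E° − (0.0592/n) log Q = +0.62 − (0.0592/4)(-4.329) = +0.684 V.

+0.684 V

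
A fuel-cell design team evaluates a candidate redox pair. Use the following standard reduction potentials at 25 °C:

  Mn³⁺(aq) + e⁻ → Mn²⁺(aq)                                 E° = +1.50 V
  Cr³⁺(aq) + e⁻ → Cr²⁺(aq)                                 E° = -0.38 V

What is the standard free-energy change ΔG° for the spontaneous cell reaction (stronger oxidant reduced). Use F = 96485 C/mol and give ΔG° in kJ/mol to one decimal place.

-181.4 kJ/mol

Mn³⁺/Mn²⁺ (E° = +1.50 V) is the cathode; Cr³⁺/Cr²⁺ (E° = -0.38 V) is the anode, so E°cell = +1.88 V.
Balancing electrons gives n = 1 (lcm of 1 and 1).
ΔG° = −nFE° = −(1)(96485)(+1.88) = -181,392 J = -181.4 kJ/mol.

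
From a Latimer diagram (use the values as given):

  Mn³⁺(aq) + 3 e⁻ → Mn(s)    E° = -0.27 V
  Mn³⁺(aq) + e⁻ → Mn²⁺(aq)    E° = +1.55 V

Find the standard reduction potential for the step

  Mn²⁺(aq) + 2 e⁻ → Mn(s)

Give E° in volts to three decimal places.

-1.180 V

Sequential free energies add, so n₃E°₃ = n₁E°₁ + n₂E°₂.
With n₃ = 3, and the known step contributing 1×(+1.55) V, the unknown satisfies 2·E° = 3×(-0.27) − 1×(+1.55) = -2.360.
E° = -2.360 / 2 = -1.180 V.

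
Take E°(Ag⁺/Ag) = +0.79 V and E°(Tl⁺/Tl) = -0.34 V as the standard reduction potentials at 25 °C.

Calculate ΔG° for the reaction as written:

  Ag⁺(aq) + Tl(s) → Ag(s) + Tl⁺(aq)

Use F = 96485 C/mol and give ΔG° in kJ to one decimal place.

-109.0 kJ

As written, Ag⁺/Ag is reduced (cathode) and Tl⁺/Tl is oxidised (anode), so E°cell = (+0.79) − (-0.34) = +1.13 V.
Balancing electrons gives n = 1.
ΔG° = −nFE° = −(1)(96485)(+1.13) = -109,028 J = -109.0 kJ.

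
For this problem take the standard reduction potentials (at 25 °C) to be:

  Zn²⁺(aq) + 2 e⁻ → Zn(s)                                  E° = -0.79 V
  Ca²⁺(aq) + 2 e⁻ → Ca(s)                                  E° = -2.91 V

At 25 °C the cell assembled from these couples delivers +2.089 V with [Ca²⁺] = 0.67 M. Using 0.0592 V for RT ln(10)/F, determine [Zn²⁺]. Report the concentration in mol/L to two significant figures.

Zn²⁺/Zn is the cathode, Ca²⁺/Ca the anode: E°cell = +2.12 V, n = 2.
Overall reaction: Zn²⁺(aq) + Ca(s) → Zn(s) + Ca²⁺(aq); Q = [Ca²⁺]^1/[Zn²⁺]^1.
From E = E° − (0.0592/n) log Q: log Q = (E° − E)·n/0.0592 = (+2.12 − (+2.089))·2/0.0592 = 1.0473.
So 1·log[Zn²⁺] = 1·log(0.67) − log Q = -0.1739 − (1.0473) = -1.2212; [Zn²⁺] = 10^(-1.2212) ≈ 0.060 M.

0.060 M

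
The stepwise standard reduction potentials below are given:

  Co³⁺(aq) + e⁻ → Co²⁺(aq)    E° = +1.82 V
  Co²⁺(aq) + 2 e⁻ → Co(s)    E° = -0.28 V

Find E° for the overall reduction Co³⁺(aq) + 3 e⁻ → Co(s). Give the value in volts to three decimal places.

+0.420 V

Adding the free-energy changes (−nFE°) of the two steps gives −n₃FE°₃ = −n₁FE°₁ − n₂FE°₂.
E°₃ = (1×+1.82 + 2×-0.28) / 3 = (+1.260) / 3 = +0.420 V.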